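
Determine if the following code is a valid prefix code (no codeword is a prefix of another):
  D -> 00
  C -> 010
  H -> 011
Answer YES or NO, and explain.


Checking each pair (does one codeword prefix another?):
  D='00' vs C='010': no prefix
  D='00' vs H='011': no prefix
  C='010' vs D='00': no prefix
  C='010' vs H='011': no prefix
  H='011' vs D='00': no prefix
  H='011' vs C='010': no prefix
No violation found over all pairs.

YES -- this is a valid prefix code. No codeword is a prefix of any other codeword.


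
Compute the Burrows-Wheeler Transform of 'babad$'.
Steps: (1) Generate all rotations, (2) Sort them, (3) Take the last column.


Rotations (sorted):
  0: $babad -> last char: d
  1: abad$b -> last char: b
  2: ad$bab -> last char: b
  3: babad$ -> last char: $
  4: bad$ba -> last char: a
  5: d$baba -> last char: a


BWT = dbb$aa


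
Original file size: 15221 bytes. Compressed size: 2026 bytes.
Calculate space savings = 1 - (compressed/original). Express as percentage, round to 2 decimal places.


ratio = compressed/original = 2026/15221 = 0.133106
savings = 1 - ratio = 1 - 0.133106 = 0.866894
as a percentage: 0.866894 * 100 = 86.69%

Space savings = 1 - 2026/15221 = 86.69%


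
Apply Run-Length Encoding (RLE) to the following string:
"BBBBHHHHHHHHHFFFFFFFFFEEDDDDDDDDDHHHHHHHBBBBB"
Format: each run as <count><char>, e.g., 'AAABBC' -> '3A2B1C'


Scanning runs left to right:
  i=0: run of 'B' x 4 -> '4B'
  i=4: run of 'H' x 9 -> '9H'
  i=13: run of 'F' x 9 -> '9F'
  i=22: run of 'E' x 2 -> '2E'
  i=24: run of 'D' x 9 -> '9D'
  i=33: run of 'H' x 7 -> '7H'
  i=40: run of 'B' x 5 -> '5B'

RLE = 4B9H9F2E9D7H5B


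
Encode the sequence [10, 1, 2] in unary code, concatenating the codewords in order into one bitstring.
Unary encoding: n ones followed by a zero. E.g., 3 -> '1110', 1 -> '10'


Encode each number as n ones followed by a terminating 0:
  10 -> 11111111110 (11 bits)
  1 -> 10 (2 bits)
  2 -> 110 (3 bits)
Total length = 11 + 2 + 3 = 16 bits.

Unary([10, 1, 2]) = 1111111111010110 (16 bits)


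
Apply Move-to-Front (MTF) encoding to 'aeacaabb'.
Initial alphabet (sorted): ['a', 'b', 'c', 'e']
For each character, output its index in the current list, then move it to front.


MTF encoding:
'a': index 0 in ['a', 'b', 'c', 'e'] -> ['a', 'b', 'c', 'e']
'e': index 3 in ['a', 'b', 'c', 'e'] -> ['e', 'a', 'b', 'c']
'a': index 1 in ['e', 'a', 'b', 'c'] -> ['a', 'e', 'b', 'c']
'c': index 3 in ['a', 'e', 'b', 'c'] -> ['c', 'a', 'e', 'b']
'a': index 1 in ['c', 'a', 'e', 'b'] -> ['a', 'c', 'e', 'b']
'a': index 0 in ['a', 'c', 'e', 'b'] -> ['a', 'c', 'e', 'b']
'b': index 3 in ['a', 'c', 'e', 'b'] -> ['b', 'a', 'c', 'e']
'b': index 0 in ['b', 'a', 'c', 'e'] -> ['b', 'a', 'c', 'e']


Output: [0, 3, 1, 3, 1, 0, 3, 0]


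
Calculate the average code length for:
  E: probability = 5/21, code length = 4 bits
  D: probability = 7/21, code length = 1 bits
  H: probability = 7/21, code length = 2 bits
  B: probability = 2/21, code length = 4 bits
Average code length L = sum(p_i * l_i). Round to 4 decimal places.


Weighted contributions p_i * l_i:
  E: (5/21) * 4 = 20/21
  D: (7/21) * 1 = 7/21
  H: (7/21) * 2 = 14/21
  B: (2/21) * 4 = 8/21
Sum = (20 + 7 + 14 + 8)/21 = 49/21

L = 49/21 = 2.3333 bits/symbol


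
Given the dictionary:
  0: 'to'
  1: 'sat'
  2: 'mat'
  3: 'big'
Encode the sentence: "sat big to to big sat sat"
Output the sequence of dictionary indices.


Look up each word in the dictionary:
  'sat' -> 1
  'big' -> 3
  'to' -> 0
  'to' -> 0
  'big' -> 3
  'sat' -> 1
  'sat' -> 1

Encoded: [1, 3, 0, 0, 3, 1, 1]


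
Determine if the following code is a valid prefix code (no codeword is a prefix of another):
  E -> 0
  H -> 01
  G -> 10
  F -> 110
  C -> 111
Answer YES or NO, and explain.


Checking each pair (does one codeword prefix another?):
  E='0' vs H='01': prefix -- VIOLATION

NO -- this is NOT a valid prefix code. E (0) is a prefix of H (01).


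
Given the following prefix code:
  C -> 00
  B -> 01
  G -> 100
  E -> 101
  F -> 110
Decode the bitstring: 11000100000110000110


Decoding step by step:
Bits 110 -> F
Bits 00 -> C
Bits 100 -> G
Bits 00 -> C
Bits 01 -> B
Bits 100 -> G
Bits 00 -> C
Bits 110 -> F


Decoded message: FCGCBGCF


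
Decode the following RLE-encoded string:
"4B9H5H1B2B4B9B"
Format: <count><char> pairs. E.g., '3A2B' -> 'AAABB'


Expanding each <count><char> pair:
  4B -> 'BBBB'
  9H -> 'HHHHHHHHH'
  5H -> 'HHHHH'
  1B -> 'B'
  2B -> 'BB'
  4B -> 'BBBB'
  9B -> 'BBBBBBBBB'

Decoded = BBBBHHHHHHHHHHHHHHBBBBBBBBBBBBBBBB


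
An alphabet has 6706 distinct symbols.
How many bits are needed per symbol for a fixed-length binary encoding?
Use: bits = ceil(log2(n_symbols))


log2(6706) = 12.7112
Bracket: 2^12 = 4096 < 6706 <= 2^13 = 8192
So ceil(log2(6706)) = 13

bits = ceil(log2(6706)) = ceil(12.7112) = 13 bits


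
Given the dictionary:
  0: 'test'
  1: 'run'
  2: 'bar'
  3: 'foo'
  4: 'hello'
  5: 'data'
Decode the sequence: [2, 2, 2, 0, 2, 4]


Look up each index in the dictionary:
  2 -> 'bar'
  2 -> 'bar'
  2 -> 'bar'
  0 -> 'test'
  2 -> 'bar'
  4 -> 'hello'

Decoded: "bar bar bar test bar hello"


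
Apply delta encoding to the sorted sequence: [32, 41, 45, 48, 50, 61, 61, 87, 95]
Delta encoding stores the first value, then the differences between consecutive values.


First value: 32
Deltas:
  41 - 32 = 9
  45 - 41 = 4
  48 - 45 = 3
  50 - 48 = 2
  61 - 50 = 11
  61 - 61 = 0
  87 - 61 = 26
  95 - 87 = 8


Delta encoded: [32, 9, 4, 3, 2, 11, 0, 26, 8]


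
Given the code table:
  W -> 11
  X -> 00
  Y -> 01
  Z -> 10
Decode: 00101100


Decoding:
00 -> X
10 -> Z
11 -> W
00 -> X


Result: XZWX


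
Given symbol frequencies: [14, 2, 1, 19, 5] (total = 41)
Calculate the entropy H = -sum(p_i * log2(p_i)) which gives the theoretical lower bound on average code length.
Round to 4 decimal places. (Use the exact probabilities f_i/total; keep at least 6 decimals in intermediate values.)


Per-symbol terms -p_i * log2(p_i) with p_i = f_i/41:
  p = 14/41 = 0.341463: log2(p) = -1.550197, -p*log2(p) = 0.529336
  p = 2/41 = 0.048780: log2(p) = -4.357552, -p*log2(p) = 0.212564
  p = 1/41 = 0.024390: log2(p) = -5.357552, -p*log2(p) = 0.130672
  p = 19/41 = 0.463415: log2(p) = -1.109624, -p*log2(p) = 0.514216
  p = 5/41 = 0.121951: log2(p) = -3.035624, -p*log2(p) = 0.370198
H = 0.529336 + 0.212564 + 0.130672 + 0.514216 + 0.370198 = 1.756986

H = 1.757 bits/symbol


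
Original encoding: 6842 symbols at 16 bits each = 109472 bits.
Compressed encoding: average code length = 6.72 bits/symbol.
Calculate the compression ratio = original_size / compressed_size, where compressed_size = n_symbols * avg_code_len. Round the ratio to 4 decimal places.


original_size = n_symbols * orig_bits = 6842 * 16 = 109472 bits
compressed_size = n_symbols * avg_code_len = 6842 * 6.72 = 45978.24 bits
ratio = original_size / compressed_size = 109472 / 45978.24 = 2.381

Compression ratio = 2.381


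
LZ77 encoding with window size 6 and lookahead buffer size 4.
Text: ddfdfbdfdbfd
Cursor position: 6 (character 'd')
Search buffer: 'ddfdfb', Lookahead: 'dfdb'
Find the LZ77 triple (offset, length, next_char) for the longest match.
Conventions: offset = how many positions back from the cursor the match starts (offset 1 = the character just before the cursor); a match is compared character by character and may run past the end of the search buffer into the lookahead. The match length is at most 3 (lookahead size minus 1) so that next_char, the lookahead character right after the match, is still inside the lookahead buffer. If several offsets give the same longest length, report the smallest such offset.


Try each offset into the search buffer:
  offset=1 (pos 5, char 'b'): match length 0
  offset=2 (pos 4, char 'f'): match length 0
  offset=3 (pos 3, char 'd'): match length 2
  offset=4 (pos 2, char 'f'): match length 0
  offset=5 (pos 1, char 'd'): match length 3
  offset=6 (pos 0, char 'd'): match length 1
Longest match has length 3 at offset 5.
next_char = character at position 6 + 3 = 9 -> 'b'

Best match: offset=5, length=3 (matching 'dfd' starting at position 1)
LZ77 triple: (5, 3, 'b')


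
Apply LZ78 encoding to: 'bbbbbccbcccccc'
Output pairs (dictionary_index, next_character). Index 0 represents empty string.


LZ78 encoding steps:
Dictionary: {0: ''}
Step 1: w='' (idx 0), next='b' -> output (0, 'b'), add 'b' as idx 1
Step 2: w='b' (idx 1), next='b' -> output (1, 'b'), add 'bb' as idx 2
Step 3: w='bb' (idx 2), next='c' -> output (2, 'c'), add 'bbc' as idx 3
Step 4: w='' (idx 0), next='c' -> output (0, 'c'), add 'c' as idx 4
Step 5: w='b' (idx 1), next='c' -> output (1, 'c'), add 'bc' as idx 5
Step 6: w='c' (idx 4), next='c' -> output (4, 'c'), add 'cc' as idx 6
Step 7: w='cc' (idx 6), next='c' -> output (6, 'c'), add 'ccc' as idx 7


Encoded: [(0, 'b'), (1, 'b'), (2, 'c'), (0, 'c'), (1, 'c'), (4, 'c'), (6, 'c')]


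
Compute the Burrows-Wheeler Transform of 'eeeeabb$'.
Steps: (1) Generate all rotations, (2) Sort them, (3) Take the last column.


Rotations (sorted):
  0: $eeeeabb -> last char: b
  1: abb$eeee -> last char: e
  2: b$eeeeab -> last char: b
  3: bb$eeeea -> last char: a
  4: eabb$eee -> last char: e
  5: eeabb$ee -> last char: e
  6: eeeabb$e -> last char: e
  7: eeeeabb$ -> last char: $


BWT = bebaeee$


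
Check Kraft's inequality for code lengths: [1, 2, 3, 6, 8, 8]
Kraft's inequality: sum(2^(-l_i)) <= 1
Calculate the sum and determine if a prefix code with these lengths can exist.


Sum = 2^(-1) + 2^(-2) + 2^(-3) + 2^(-6) + 2^(-8) + 2^(-8)
    = 0.5 + 0.25 + 0.125 + 0.015625 + 0.00390625 + 0.00390625
    = 230/256 = 0.8984375
Since 0.8984375 <= 1, Kraft's inequality IS satisfied.
A prefix code with these lengths CAN exist.

Kraft sum = 0.8984375. Satisfied.


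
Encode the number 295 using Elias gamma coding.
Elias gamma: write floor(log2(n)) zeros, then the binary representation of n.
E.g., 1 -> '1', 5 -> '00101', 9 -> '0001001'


num_bits = floor(log2(295)) + 1 = 9
leading_zeros = num_bits - 1 = 8
binary(295) = 100100111

Elias gamma(295) = '00000000' + '100100111' = 00000000100100111 (17 bits)


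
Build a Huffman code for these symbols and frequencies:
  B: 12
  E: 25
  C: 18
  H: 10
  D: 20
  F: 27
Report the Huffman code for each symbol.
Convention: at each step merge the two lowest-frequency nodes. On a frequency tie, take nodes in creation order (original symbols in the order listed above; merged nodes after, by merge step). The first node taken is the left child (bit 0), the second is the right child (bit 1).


Huffman tree construction:
Step 1: Merge H(10) + B(12) = 22
Step 2: Merge C(18) + D(20) = 38
Step 3: Merge (H+B)(22) + E(25) = 47
Step 4: Merge F(27) + (C+D)(38) = 65
Step 5: Merge ((H+B)+E)(47) + (F+(C+D))(65) = 112
Read each symbol's code off the tree from the root (left child = 0, right child = 1).

Codes:
  B: 001 (length 3)
  E: 01 (length 2)
  C: 110 (length 3)
  H: 000 (length 3)
  D: 111 (length 3)
  F: 10 (length 2)
Average code length: 284/112 = 2.5357 bits/symbol


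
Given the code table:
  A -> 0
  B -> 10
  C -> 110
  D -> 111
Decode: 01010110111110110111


Decoding:
0 -> A
10 -> B
10 -> B
110 -> C
111 -> D
110 -> C
110 -> C
111 -> D


Result: ABBCDCCD


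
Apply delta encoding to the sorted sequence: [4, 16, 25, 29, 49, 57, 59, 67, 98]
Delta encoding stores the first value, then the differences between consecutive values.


First value: 4
Deltas:
  16 - 4 = 12
  25 - 16 = 9
  29 - 25 = 4
  49 - 29 = 20
  57 - 49 = 8
  59 - 57 = 2
  67 - 59 = 8
  98 - 67 = 31


Delta encoded: [4, 12, 9, 4, 20, 8, 2, 8, 31]


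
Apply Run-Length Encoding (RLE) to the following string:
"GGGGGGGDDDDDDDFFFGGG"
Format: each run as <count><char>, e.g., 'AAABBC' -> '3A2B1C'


Scanning runs left to right:
  i=0: run of 'G' x 7 -> '7G'
  i=7: run of 'D' x 7 -> '7D'
  i=14: run of 'F' x 3 -> '3F'
  i=17: run of 'G' x 3 -> '3G'

RLE = 7G7D3F3G


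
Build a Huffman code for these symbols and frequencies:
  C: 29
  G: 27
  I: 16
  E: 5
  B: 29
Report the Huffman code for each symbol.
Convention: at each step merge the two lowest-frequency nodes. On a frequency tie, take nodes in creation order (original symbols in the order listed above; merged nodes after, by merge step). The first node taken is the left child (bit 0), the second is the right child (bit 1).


Huffman tree construction:
Step 1: Merge E(5) + I(16) = 21
Step 2: Merge (E+I)(21) + G(27) = 48
Step 3: Merge C(29) + B(29) = 58
Step 4: Merge ((E+I)+G)(48) + (C+B)(58) = 106
Read each symbol's code off the tree from the root (left child = 0, right child = 1).

Codes:
  C: 10 (length 2)
  G: 01 (length 2)
  I: 001 (length 3)
  E: 000 (length 3)
  B: 11 (length 2)
Average code length: 233/106 = 2.1981 bits/symbol


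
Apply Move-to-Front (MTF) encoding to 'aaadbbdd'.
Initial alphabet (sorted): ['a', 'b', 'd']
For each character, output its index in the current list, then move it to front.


MTF encoding:
'a': index 0 in ['a', 'b', 'd'] -> ['a', 'b', 'd']
'a': index 0 in ['a', 'b', 'd'] -> ['a', 'b', 'd']
'a': index 0 in ['a', 'b', 'd'] -> ['a', 'b', 'd']
'd': index 2 in ['a', 'b', 'd'] -> ['d', 'a', 'b']
'b': index 2 in ['d', 'a', 'b'] -> ['b', 'd', 'a']
'b': index 0 in ['b', 'd', 'a'] -> ['b', 'd', 'a']
'd': index 1 in ['b', 'd', 'a'] -> ['d', 'b', 'a']
'd': index 0 in ['d', 'b', 'a'] -> ['d', 'b', 'a']


Output: [0, 0, 0, 2, 2, 0, 1, 0]


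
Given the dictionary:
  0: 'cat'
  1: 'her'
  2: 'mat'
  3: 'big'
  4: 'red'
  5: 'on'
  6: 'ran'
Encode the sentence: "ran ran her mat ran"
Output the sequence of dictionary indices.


Look up each word in the dictionary:
  'ran' -> 6
  'ran' -> 6
  'her' -> 1
  'mat' -> 2
  'ran' -> 6

Encoded: [6, 6, 1, 2, 6]


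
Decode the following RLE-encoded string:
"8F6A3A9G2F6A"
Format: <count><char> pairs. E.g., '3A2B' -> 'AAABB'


Expanding each <count><char> pair:
  8F -> 'FFFFFFFF'
  6A -> 'AAAAAA'
  3A -> 'AAA'
  9G -> 'GGGGGGGGG'
  2F -> 'FF'
  6A -> 'AAAAAA'

Decoded = FFFFFFFFAAAAAAAAAGGGGGGGGGFFAAAAAA


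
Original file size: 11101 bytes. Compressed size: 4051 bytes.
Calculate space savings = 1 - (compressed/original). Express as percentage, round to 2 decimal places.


ratio = compressed/original = 4051/11101 = 0.364922
savings = 1 - ratio = 1 - 0.364922 = 0.635078
as a percentage: 0.635078 * 100 = 63.51%

Space savings = 1 - 4051/11101 = 63.51%


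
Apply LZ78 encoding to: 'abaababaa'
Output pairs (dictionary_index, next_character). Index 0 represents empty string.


LZ78 encoding steps:
Dictionary: {0: ''}
Step 1: w='' (idx 0), next='a' -> output (0, 'a'), add 'a' as idx 1
Step 2: w='' (idx 0), next='b' -> output (0, 'b'), add 'b' as idx 2
Step 3: w='a' (idx 1), next='a' -> output (1, 'a'), add 'aa' as idx 3
Step 4: w='b' (idx 2), next='a' -> output (2, 'a'), add 'ba' as idx 4
Step 5: w='ba' (idx 4), next='a' -> output (4, 'a'), add 'baa' as idx 5


Encoded: [(0, 'a'), (0, 'b'), (1, 'a'), (2, 'a'), (4, 'a')]


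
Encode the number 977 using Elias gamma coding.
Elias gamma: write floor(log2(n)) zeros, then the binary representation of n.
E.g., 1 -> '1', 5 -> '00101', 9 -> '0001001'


num_bits = floor(log2(977)) + 1 = 10
leading_zeros = num_bits - 1 = 9
binary(977) = 1111010001

Elias gamma(977) = '000000000' + '1111010001' = 0000000001111010001 (19 bits)


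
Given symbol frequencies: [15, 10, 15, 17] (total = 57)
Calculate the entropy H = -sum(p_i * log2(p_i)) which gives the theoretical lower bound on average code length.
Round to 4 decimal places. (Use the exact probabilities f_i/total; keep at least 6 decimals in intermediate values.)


Per-symbol terms -p_i * log2(p_i) with p_i = f_i/57:
  p = 15/57 = 0.263158: log2(p) = -1.925999, -p*log2(p) = 0.506842
  p = 10/57 = 0.175439: log2(p) = -2.510962, -p*log2(p) = 0.440520
  p = 15/57 = 0.263158: log2(p) = -1.925999, -p*log2(p) = 0.506842
  p = 17/57 = 0.298246: log2(p) = -1.745427, -p*log2(p) = 0.520566
H = 0.506842 + 0.440520 + 0.506842 + 0.520566 = 1.974770

H = 1.9748 bits/symbol


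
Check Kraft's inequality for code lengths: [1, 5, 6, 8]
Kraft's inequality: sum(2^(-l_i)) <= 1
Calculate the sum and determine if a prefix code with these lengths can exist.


Sum = 2^(-1) + 2^(-5) + 2^(-6) + 2^(-8)
    = 0.5 + 0.03125 + 0.015625 + 0.00390625
    = 141/256 = 0.55078125
Since 0.55078125 <= 1, Kraft's inequality IS satisfied.
A prefix code with these lengths CAN exist.

Kraft sum = 0.55078125. Satisfied.


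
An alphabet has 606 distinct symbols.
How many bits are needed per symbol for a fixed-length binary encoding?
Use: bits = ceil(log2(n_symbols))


log2(606) = 9.2432
Bracket: 2^9 = 512 < 606 <= 2^10 = 1024
So ceil(log2(606)) = 10

bits = ceil(log2(606)) = ceil(9.2432) = 10 bits


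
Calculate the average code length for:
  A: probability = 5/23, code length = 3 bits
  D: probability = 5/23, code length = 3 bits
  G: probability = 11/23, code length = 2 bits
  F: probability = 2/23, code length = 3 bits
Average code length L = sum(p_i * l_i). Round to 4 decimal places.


Weighted contributions p_i * l_i:
  A: (5/23) * 3 = 15/23
  D: (5/23) * 3 = 15/23
  G: (11/23) * 2 = 22/23
  F: (2/23) * 3 = 6/23
Sum = (15 + 15 + 22 + 6)/23 = 58/23

L = 58/23 = 2.5217 bits/symbol


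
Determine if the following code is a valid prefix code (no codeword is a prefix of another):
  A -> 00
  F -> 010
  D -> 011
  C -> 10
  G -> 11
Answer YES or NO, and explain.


Checking each pair (does one codeword prefix another?):
  A='00' vs F='010': no prefix
  A='00' vs D='011': no prefix
  A='00' vs C='10': no prefix
  A='00' vs G='11': no prefix
  F='010' vs A='00': no prefix
  F='010' vs D='011': no prefix
  F='010' vs C='10': no prefix
  F='010' vs G='11': no prefix
  D='011' vs A='00': no prefix
  D='011' vs F='010': no prefix
  D='011' vs C='10': no prefix
  D='011' vs G='11': no prefix
  C='10' vs A='00': no prefix
  C='10' vs F='010': no prefix
  C='10' vs D='011': no prefix
  C='10' vs G='11': no prefix
  G='11' vs A='00': no prefix
  G='11' vs F='010': no prefix
  G='11' vs D='011': no prefix
  G='11' vs C='10': no prefix
No violation found over all pairs.

YES -- this is a valid prefix code. No codeword is a prefix of any other codeword.


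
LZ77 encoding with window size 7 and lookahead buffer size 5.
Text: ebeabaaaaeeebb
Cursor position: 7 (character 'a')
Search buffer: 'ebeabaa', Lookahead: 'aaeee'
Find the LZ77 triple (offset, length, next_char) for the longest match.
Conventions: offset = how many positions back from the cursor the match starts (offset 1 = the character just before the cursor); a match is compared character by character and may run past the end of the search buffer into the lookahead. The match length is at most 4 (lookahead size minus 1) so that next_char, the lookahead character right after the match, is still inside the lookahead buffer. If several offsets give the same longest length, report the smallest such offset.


Try each offset into the search buffer:
  offset=1 (pos 6, char 'a'): match length 2
  offset=2 (pos 5, char 'a'): match length 2
  offset=3 (pos 4, char 'b'): match length 0
  offset=4 (pos 3, char 'a'): match length 1
  offset=5 (pos 2, char 'e'): match length 0
  offset=6 (pos 1, char 'b'): match length 0
  offset=7 (pos 0, char 'e'): match length 0
Longest match has length 2, found at offsets 1, 2; take the smallest, offset 1.
next_char = character at position 7 + 2 = 9 -> 'e'

Best match: offset=1, length=2 (matching 'aa' starting at position 6)
LZ77 triple: (1, 2, 'e')


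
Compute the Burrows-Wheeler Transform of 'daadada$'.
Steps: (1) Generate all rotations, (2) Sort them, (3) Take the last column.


Rotations (sorted):
  0: $daadada -> last char: a
  1: a$daadad -> last char: d
  2: aadada$d -> last char: d
  3: ada$daad -> last char: d
  4: adada$da -> last char: a
  5: da$daada -> last char: a
  6: daadada$ -> last char: $
  7: dada$daa -> last char: a


BWT = adddaa$a


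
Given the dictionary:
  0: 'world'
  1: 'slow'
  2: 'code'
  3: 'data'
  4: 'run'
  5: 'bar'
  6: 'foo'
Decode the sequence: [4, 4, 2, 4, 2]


Look up each index in the dictionary:
  4 -> 'run'
  4 -> 'run'
  2 -> 'code'
  4 -> 'run'
  2 -> 'code'

Decoded: "run run code run code"


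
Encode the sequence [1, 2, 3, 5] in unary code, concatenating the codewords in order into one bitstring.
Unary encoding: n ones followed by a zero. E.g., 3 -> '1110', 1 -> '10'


Encode each number as n ones followed by a terminating 0:
  1 -> 10 (2 bits)
  2 -> 110 (3 bits)
  3 -> 1110 (4 bits)
  5 -> 111110 (6 bits)
Total length = 2 + 3 + 4 + 6 = 15 bits.

Unary([1, 2, 3, 5]) = 101101110111110 (15 bits)


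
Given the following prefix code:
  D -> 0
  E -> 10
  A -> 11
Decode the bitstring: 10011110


Decoding step by step:
Bits 10 -> E
Bits 0 -> D
Bits 11 -> A
Bits 11 -> A
Bits 0 -> D


Decoded message: EDAAD


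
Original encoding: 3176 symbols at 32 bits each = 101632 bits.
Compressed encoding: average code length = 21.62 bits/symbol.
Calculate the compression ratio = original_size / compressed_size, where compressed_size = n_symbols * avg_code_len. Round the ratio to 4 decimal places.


original_size = n_symbols * orig_bits = 3176 * 32 = 101632 bits
compressed_size = n_symbols * avg_code_len = 3176 * 21.62 = 68665.12 bits
ratio = original_size / compressed_size = 101632 / 68665.12 = 1.4801

Compression ratio = 1.4801


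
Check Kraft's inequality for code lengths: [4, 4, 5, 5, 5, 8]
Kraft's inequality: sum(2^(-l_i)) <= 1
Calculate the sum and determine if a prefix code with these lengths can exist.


Sum = 2^(-4) + 2^(-4) + 2^(-5) + 2^(-5) + 2^(-5) + 2^(-8)
    = 0.0625 + 0.0625 + 0.03125 + 0.03125 + 0.03125 + 0.00390625
    = 57/256 = 0.22265625
Since 0.22265625 <= 1, Kraft's inequality IS satisfied.
A prefix code with these lengths CAN exist.

Kraft sum = 0.22265625. Satisfied.


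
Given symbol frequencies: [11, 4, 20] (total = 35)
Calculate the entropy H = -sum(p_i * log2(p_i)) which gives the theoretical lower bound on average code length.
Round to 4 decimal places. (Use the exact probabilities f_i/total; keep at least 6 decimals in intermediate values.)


Per-symbol terms -p_i * log2(p_i) with p_i = f_i/35:
  p = 11/35 = 0.314286: log2(p) = -1.669851, -p*log2(p) = 0.524810
  p = 4/35 = 0.114286: log2(p) = -3.129283, -p*log2(p) = 0.357632
  p = 20/35 = 0.571429: log2(p) = -0.807355, -p*log2(p) = 0.461346
H = 0.524810 + 0.357632 + 0.461346 = 1.343788

H = 1.3438 bits/symbol


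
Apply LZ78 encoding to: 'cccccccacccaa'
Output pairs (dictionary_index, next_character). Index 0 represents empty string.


LZ78 encoding steps:
Dictionary: {0: ''}
Step 1: w='' (idx 0), next='c' -> output (0, 'c'), add 'c' as idx 1
Step 2: w='c' (idx 1), next='c' -> output (1, 'c'), add 'cc' as idx 2
Step 3: w='cc' (idx 2), next='c' -> output (2, 'c'), add 'ccc' as idx 3
Step 4: w='c' (idx 1), next='a' -> output (1, 'a'), add 'ca' as idx 4
Step 5: w='ccc' (idx 3), next='a' -> output (3, 'a'), add 'ccca' as idx 5
Step 6: w='' (idx 0), next='a' -> output (0, 'a'), add 'a' as idx 6


Encoded: [(0, 'c'), (1, 'c'), (2, 'c'), (1, 'a'), (3, 'a'), (0, 'a')]


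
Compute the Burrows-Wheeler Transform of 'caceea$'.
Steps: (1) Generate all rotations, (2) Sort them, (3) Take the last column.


Rotations (sorted):
  0: $caceea -> last char: a
  1: a$cacee -> last char: e
  2: aceea$c -> last char: c
  3: caceea$ -> last char: $
  4: ceea$ca -> last char: a
  5: ea$cace -> last char: e
  6: eea$cac -> last char: c


BWT = aec$aec


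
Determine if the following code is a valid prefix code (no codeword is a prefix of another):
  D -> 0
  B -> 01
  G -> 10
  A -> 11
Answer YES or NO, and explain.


Checking each pair (does one codeword prefix another?):
  D='0' vs B='01': prefix -- VIOLATION

NO -- this is NOT a valid prefix code. D (0) is a prefix of B (01).


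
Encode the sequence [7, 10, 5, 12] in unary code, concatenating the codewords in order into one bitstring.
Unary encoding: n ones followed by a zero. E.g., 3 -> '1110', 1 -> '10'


Encode each number as n ones followed by a terminating 0:
  7 -> 11111110 (8 bits)
  10 -> 11111111110 (11 bits)
  5 -> 111110 (6 bits)
  12 -> 1111111111110 (13 bits)
Total length = 8 + 11 + 6 + 13 = 38 bits.

Unary([7, 10, 5, 12]) = 11111110111111111101111101111111111110 (38 bits)


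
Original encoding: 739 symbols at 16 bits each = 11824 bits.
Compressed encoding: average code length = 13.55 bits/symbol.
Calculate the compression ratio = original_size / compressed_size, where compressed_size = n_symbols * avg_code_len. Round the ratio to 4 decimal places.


original_size = n_symbols * orig_bits = 739 * 16 = 11824 bits
compressed_size = n_symbols * avg_code_len = 739 * 13.55 = 10013.45 bits
ratio = original_size / compressed_size = 11824 / 10013.45 = 1.1808

Compression ratio = 1.1808


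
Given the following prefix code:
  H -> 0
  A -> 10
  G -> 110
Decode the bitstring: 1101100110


Decoding step by step:
Bits 110 -> G
Bits 110 -> G
Bits 0 -> H
Bits 110 -> G


Decoded message: GGHG


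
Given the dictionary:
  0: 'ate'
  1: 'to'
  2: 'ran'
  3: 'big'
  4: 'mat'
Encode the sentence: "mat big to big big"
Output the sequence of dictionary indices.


Look up each word in the dictionary:
  'mat' -> 4
  'big' -> 3
  'to' -> 1
  'big' -> 3
  'big' -> 3

Encoded: [4, 3, 1, 3, 3]


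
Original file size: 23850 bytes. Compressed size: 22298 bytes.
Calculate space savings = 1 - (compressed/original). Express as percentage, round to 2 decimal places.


ratio = compressed/original = 22298/23850 = 0.934927
savings = 1 - ratio = 1 - 0.934927 = 0.065073
as a percentage: 0.065073 * 100 = 6.51%

Space savings = 1 - 22298/23850 = 6.51%


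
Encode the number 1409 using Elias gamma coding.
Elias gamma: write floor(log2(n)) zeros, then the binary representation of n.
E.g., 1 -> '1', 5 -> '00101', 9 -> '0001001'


num_bits = floor(log2(1409)) + 1 = 11
leading_zeros = num_bits - 1 = 10
binary(1409) = 10110000001

Elias gamma(1409) = '0000000000' + '10110000001' = 000000000010110000001 (21 bits)


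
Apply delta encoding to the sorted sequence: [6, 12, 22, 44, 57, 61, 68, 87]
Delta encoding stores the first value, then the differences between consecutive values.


First value: 6
Deltas:
  12 - 6 = 6
  22 - 12 = 10
  44 - 22 = 22
  57 - 44 = 13
  61 - 57 = 4
  68 - 61 = 7
  87 - 68 = 19


Delta encoded: [6, 6, 10, 22, 13, 4, 7, 19]


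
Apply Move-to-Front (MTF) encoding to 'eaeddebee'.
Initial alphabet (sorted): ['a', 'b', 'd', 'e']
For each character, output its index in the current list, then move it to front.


MTF encoding:
'e': index 3 in ['a', 'b', 'd', 'e'] -> ['e', 'a', 'b', 'd']
'a': index 1 in ['e', 'a', 'b', 'd'] -> ['a', 'e', 'b', 'd']
'e': index 1 in ['a', 'e', 'b', 'd'] -> ['e', 'a', 'b', 'd']
'd': index 3 in ['e', 'a', 'b', 'd'] -> ['d', 'e', 'a', 'b']
'd': index 0 in ['d', 'e', 'a', 'b'] -> ['d', 'e', 'a', 'b']
'e': index 1 in ['d', 'e', 'a', 'b'] -> ['e', 'd', 'a', 'b']
'b': index 3 in ['e', 'd', 'a', 'b'] -> ['b', 'e', 'd', 'a']
'e': index 1 in ['b', 'e', 'd', 'a'] -> ['e', 'b', 'd', 'a']
'e': index 0 in ['e', 'b', 'd', 'a'] -> ['e', 'b', 'd', 'a']


Output: [3, 1, 1, 3, 0, 1, 3, 1, 0]


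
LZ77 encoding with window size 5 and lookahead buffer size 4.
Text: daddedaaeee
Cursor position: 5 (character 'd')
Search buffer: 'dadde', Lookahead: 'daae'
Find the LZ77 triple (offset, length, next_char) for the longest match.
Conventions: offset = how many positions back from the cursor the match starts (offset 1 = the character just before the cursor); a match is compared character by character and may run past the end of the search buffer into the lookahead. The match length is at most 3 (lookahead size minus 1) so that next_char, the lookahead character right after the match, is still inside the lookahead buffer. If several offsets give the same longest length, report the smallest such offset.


Try each offset into the search buffer:
  offset=1 (pos 4, char 'e'): match length 0
  offset=2 (pos 3, char 'd'): match length 1
  offset=3 (pos 2, char 'd'): match length 1
  offset=4 (pos 1, char 'a'): match length 0
  offset=5 (pos 0, char 'd'): match length 2
Longest match has length 2 at offset 5.
next_char = character at position 5 + 2 = 7 -> 'a'

Best match: offset=5, length=2 (matching 'da' starting at position 0)
LZ77 triple: (5, 2, 'a')


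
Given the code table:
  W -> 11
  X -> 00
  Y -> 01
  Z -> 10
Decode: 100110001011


Decoding:
10 -> Z
01 -> Y
10 -> Z
00 -> X
10 -> Z
11 -> W


Result: ZYZXZW


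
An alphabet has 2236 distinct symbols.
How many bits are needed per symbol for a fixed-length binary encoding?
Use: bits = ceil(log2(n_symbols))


log2(2236) = 11.1267
Bracket: 2^11 = 2048 < 2236 <= 2^12 = 4096
So ceil(log2(2236)) = 12

bits = ceil(log2(2236)) = ceil(11.1267) = 12 bits


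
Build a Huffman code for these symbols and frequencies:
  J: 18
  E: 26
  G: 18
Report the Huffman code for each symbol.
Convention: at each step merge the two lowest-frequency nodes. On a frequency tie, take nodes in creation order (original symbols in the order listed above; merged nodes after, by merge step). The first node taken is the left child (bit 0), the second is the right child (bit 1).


Huffman tree construction:
Step 1: Merge J(18) + G(18) = 36
Step 2: Merge E(26) + (J+G)(36) = 62
Read each symbol's code off the tree from the root (left child = 0, right child = 1).

Codes:
  J: 10 (length 2)
  E: 0 (length 1)
  G: 11 (length 2)
Average code length: 98/62 = 1.5806 bits/symbol


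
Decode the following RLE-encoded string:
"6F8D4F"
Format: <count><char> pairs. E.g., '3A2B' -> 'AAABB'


Expanding each <count><char> pair:
  6F -> 'FFFFFF'
  8D -> 'DDDDDDDD'
  4F -> 'FFFF'

Decoded = FFFFFFDDDDDDDDFFFF


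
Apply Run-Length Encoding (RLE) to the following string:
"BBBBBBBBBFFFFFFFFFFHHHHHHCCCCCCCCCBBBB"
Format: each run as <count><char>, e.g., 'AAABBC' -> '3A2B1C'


Scanning runs left to right:
  i=0: run of 'B' x 9 -> '9B'
  i=9: run of 'F' x 10 -> '10F'
  i=19: run of 'H' x 6 -> '6H'
  i=25: run of 'C' x 9 -> '9C'
  i=34: run of 'B' x 4 -> '4B'

RLE = 9B10F6H9C4B


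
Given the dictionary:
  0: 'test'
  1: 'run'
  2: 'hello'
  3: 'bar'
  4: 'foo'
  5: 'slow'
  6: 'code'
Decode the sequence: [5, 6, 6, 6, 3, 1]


Look up each index in the dictionary:
  5 -> 'slow'
  6 -> 'code'
  6 -> 'code'
  6 -> 'code'
  3 -> 'bar'
  1 -> 'run'

Decoded: "slow code code code bar run"


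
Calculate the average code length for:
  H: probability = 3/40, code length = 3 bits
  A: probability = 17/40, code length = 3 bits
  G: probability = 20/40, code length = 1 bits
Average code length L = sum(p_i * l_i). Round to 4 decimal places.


Weighted contributions p_i * l_i:
  H: (3/40) * 3 = 9/40
  A: (17/40) * 3 = 51/40
  G: (20/40) * 1 = 20/40
Sum = (9 + 51 + 20)/40 = 80/40

L = 80/40 = 2.0000 bits/symbol


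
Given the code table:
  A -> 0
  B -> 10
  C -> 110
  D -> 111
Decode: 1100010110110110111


Decoding:
110 -> C
0 -> A
0 -> A
10 -> B
110 -> C
110 -> C
110 -> C
111 -> D


Result: CAABCCCD


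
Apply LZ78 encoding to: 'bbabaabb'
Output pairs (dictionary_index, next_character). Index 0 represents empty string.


LZ78 encoding steps:
Dictionary: {0: ''}
Step 1: w='' (idx 0), next='b' -> output (0, 'b'), add 'b' as idx 1
Step 2: w='b' (idx 1), next='a' -> output (1, 'a'), add 'ba' as idx 2
Step 3: w='ba' (idx 2), next='a' -> output (2, 'a'), add 'baa' as idx 3
Step 4: w='b' (idx 1), next='b' -> output (1, 'b'), add 'bb' as idx 4


Encoded: [(0, 'b'), (1, 'a'), (2, 'a'), (1, 'b')]


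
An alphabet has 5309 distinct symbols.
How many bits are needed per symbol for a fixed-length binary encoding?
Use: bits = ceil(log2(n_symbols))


log2(5309) = 12.3742
Bracket: 2^12 = 4096 < 5309 <= 2^13 = 8192
So ceil(log2(5309)) = 13

bits = ceil(log2(5309)) = ceil(12.3742) = 13 bits


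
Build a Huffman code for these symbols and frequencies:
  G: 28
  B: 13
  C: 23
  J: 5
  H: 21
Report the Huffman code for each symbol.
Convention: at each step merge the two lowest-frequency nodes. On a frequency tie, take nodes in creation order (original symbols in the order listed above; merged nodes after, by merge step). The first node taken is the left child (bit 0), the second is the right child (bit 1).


Huffman tree construction:
Step 1: Merge J(5) + B(13) = 18
Step 2: Merge (J+B)(18) + H(21) = 39
Step 3: Merge C(23) + G(28) = 51
Step 4: Merge ((J+B)+H)(39) + (C+G)(51) = 90
Read each symbol's code off the tree from the root (left child = 0, right child = 1).

Codes:
  G: 11 (length 2)
  B: 001 (length 3)
  C: 10 (length 2)
  J: 000 (length 3)
  H: 01 (length 2)
Average code length: 198/90 = 2.2000 bits/symbol


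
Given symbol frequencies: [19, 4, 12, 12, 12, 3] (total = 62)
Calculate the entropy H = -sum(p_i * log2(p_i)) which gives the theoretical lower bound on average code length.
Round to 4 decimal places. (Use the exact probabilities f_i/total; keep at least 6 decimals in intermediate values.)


Per-symbol terms -p_i * log2(p_i) with p_i = f_i/62:
  p = 19/62 = 0.306452: log2(p) = -1.706269, -p*log2(p) = 0.522889
  p = 4/62 = 0.064516: log2(p) = -3.954196, -p*log2(p) = 0.255109
  p = 12/62 = 0.193548: log2(p) = -2.369234, -p*log2(p) = 0.458561
  p = 12/62 = 0.193548: log2(p) = -2.369234, -p*log2(p) = 0.458561
  p = 12/62 = 0.193548: log2(p) = -2.369234, -p*log2(p) = 0.458561
  p = 3/62 = 0.048387: log2(p) = -4.369234, -p*log2(p) = 0.211415
H = 0.522889 + 0.255109 + 0.458561 + 0.458561 + 0.458561 + 0.211415 = 2.365096

H = 2.3651 bits/symbol


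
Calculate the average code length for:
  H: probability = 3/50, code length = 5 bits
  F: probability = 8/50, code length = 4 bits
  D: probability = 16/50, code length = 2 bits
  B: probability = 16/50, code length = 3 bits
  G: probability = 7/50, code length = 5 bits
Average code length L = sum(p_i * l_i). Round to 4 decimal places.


Weighted contributions p_i * l_i:
  H: (3/50) * 5 = 15/50
  F: (8/50) * 4 = 32/50
  D: (16/50) * 2 = 32/50
  B: (16/50) * 3 = 48/50
  G: (7/50) * 5 = 35/50
Sum = (15 + 32 + 32 + 48 + 35)/50 = 162/50

L = 162/50 = 3.2400 bits/symbol


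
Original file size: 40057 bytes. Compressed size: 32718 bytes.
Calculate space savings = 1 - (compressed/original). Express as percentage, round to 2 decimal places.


ratio = compressed/original = 32718/40057 = 0.816786
savings = 1 - ratio = 1 - 0.816786 = 0.183214
as a percentage: 0.183214 * 100 = 18.32%

Space savings = 1 - 32718/40057 = 18.32%


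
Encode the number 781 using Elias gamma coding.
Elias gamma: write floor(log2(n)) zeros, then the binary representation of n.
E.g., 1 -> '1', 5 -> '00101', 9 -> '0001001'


num_bits = floor(log2(781)) + 1 = 10
leading_zeros = num_bits - 1 = 9
binary(781) = 1100001101

Elias gamma(781) = '000000000' + '1100001101' = 0000000001100001101 (19 bits)


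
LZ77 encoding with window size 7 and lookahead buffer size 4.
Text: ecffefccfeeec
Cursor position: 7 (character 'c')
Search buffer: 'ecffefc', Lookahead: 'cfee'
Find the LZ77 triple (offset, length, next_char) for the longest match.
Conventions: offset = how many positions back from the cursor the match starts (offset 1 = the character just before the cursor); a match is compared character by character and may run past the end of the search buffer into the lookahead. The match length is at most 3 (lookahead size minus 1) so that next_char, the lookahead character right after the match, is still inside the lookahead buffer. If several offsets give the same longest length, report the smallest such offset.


Try each offset into the search buffer:
  offset=1 (pos 6, char 'c'): match length 1
  offset=2 (pos 5, char 'f'): match length 0
  offset=3 (pos 4, char 'e'): match length 0
  offset=4 (pos 3, char 'f'): match length 0
  offset=5 (pos 2, char 'f'): match length 0
  offset=6 (pos 1, char 'c'): match length 2
  offset=7 (pos 0, char 'e'): match length 0
Longest match has length 2 at offset 6.
next_char = character at position 7 + 2 = 9 -> 'e'

Best match: offset=6, length=2 (matching 'cf' starting at position 1)
LZ77 triple: (6, 2, 'e')


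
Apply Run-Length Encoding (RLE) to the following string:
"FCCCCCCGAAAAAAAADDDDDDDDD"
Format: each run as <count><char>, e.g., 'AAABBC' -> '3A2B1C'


Scanning runs left to right:
  i=0: run of 'F' x 1 -> '1F'
  i=1: run of 'C' x 6 -> '6C'
  i=7: run of 'G' x 1 -> '1G'
  i=8: run of 'A' x 8 -> '8A'
  i=16: run of 'D' x 9 -> '9D'

RLE = 1F6C1G8A9D


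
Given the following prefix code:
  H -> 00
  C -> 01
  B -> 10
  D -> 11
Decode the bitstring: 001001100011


Decoding step by step:
Bits 00 -> H
Bits 10 -> B
Bits 01 -> C
Bits 10 -> B
Bits 00 -> H
Bits 11 -> D


Decoded message: HBCBHD


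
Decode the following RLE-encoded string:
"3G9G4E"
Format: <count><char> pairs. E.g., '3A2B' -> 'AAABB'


Expanding each <count><char> pair:
  3G -> 'GGG'
  9G -> 'GGGGGGGGG'
  4E -> 'EEEE'

Decoded = GGGGGGGGGGGGEEEE


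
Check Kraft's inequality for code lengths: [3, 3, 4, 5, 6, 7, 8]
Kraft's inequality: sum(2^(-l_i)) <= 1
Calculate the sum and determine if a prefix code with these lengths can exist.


Sum = 2^(-3) + 2^(-3) + 2^(-4) + 2^(-5) + 2^(-6) + 2^(-7) + 2^(-8)
    = 0.125 + 0.125 + 0.0625 + 0.03125 + 0.015625 + 0.0078125 + 0.00390625
    = 95/256 = 0.37109375
Since 0.37109375 <= 1, Kraft's inequality IS satisfied.
A prefix code with these lengths CAN exist.

Kraft sum = 0.37109375. Satisfied.


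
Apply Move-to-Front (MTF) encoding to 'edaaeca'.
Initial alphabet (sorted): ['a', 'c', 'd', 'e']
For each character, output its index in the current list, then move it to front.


MTF encoding:
'e': index 3 in ['a', 'c', 'd', 'e'] -> ['e', 'a', 'c', 'd']
'd': index 3 in ['e', 'a', 'c', 'd'] -> ['d', 'e', 'a', 'c']
'a': index 2 in ['d', 'e', 'a', 'c'] -> ['a', 'd', 'e', 'c']
'a': index 0 in ['a', 'd', 'e', 'c'] -> ['a', 'd', 'e', 'c']
'e': index 2 in ['a', 'd', 'e', 'c'] -> ['e', 'a', 'd', 'c']
'c': index 3 in ['e', 'a', 'd', 'c'] -> ['c', 'e', 'a', 'd']
'a': index 2 in ['c', 'e', 'a', 'd'] -> ['a', 'c', 'e', 'd']


Output: [3, 3, 2, 0, 2, 3, 2]


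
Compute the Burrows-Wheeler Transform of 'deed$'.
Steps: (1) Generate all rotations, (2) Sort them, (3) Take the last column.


Rotations (sorted):
  0: $deed -> last char: d
  1: d$dee -> last char: e
  2: deed$ -> last char: $
  3: ed$de -> last char: e
  4: eed$d -> last char: d


BWT = de$ed


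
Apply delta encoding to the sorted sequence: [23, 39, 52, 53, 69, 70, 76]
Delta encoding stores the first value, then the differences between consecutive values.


First value: 23
Deltas:
  39 - 23 = 16
  52 - 39 = 13
  53 - 52 = 1
  69 - 53 = 16
  70 - 69 = 1
  76 - 70 = 6


Delta encoded: [23, 16, 13, 1, 16, 1, 6]


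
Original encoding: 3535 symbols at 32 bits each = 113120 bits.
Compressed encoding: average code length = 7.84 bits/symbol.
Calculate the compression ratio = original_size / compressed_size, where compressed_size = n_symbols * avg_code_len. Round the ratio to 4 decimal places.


original_size = n_symbols * orig_bits = 3535 * 32 = 113120 bits
compressed_size = n_symbols * avg_code_len = 3535 * 7.84 = 27714.4 bits
ratio = original_size / compressed_size = 113120 / 27714.4 = 4.0816

Compression ratio = 4.0816


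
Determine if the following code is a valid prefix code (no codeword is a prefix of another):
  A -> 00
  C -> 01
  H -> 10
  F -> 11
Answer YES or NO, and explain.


Checking each pair (does one codeword prefix another?):
  A='00' vs C='01': no prefix
  A='00' vs H='10': no prefix
  A='00' vs F='11': no prefix
  C='01' vs A='00': no prefix
  C='01' vs H='10': no prefix
  C='01' vs F='11': no prefix
  H='10' vs A='00': no prefix
  H='10' vs C='01': no prefix
  H='10' vs F='11': no prefix
  F='11' vs A='00': no prefix
  F='11' vs C='01': no prefix
  F='11' vs H='10': no prefix
No violation found over all pairs.

YES -- this is a valid prefix code. No codeword is a prefix of any other codeword.


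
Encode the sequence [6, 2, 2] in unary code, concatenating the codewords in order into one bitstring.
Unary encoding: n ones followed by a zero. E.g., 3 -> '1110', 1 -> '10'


Encode each number as n ones followed by a terminating 0:
  6 -> 1111110 (7 bits)
  2 -> 110 (3 bits)
  2 -> 110 (3 bits)
Total length = 7 + 3 + 3 = 13 bits.

Unary([6, 2, 2]) = 1111110110110 (13 bits)
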